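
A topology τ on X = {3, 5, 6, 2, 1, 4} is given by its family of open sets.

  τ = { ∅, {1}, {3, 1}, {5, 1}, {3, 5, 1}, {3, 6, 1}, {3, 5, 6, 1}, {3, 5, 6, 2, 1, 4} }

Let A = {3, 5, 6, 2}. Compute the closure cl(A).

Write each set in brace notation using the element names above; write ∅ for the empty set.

closure: X∖int(X∖A) = X∖{1} = {3, 5, 6, 2, 4}

{3, 5, 6, 2, 4}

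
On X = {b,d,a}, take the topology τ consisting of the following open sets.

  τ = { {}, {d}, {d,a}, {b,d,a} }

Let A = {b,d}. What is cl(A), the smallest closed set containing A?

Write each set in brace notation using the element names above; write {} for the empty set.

{b,d,a}

cl via duality: int({a}) = {}, so X∖{} = {b,d,a}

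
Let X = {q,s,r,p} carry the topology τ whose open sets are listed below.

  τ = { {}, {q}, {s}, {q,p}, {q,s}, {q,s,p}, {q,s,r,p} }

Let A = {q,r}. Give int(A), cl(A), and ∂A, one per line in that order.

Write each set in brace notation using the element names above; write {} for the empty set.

int(A) = {q}
cl(A)  = {q,r,p}
∂A     = {r,p}

opens ⊆ A: {}, {q}; union → int = {q}
complement {s,p}; its interior {s}; cl(A) = X∖{s} = {q,r,p}
boundary = {q,r,p} ∖ {q} = {r,p}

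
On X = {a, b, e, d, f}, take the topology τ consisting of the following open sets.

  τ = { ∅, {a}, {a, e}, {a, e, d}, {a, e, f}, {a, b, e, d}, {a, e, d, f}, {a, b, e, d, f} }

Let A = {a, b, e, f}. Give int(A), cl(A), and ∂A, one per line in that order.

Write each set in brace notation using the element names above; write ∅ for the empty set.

int(A) = {a, e, f}
cl(A)  = {a, b, e, d, f}
∂A     = {b, d}

U open, U⊆A: ∅, {a}, {a, e}, {a, e, f}. int(A) = ⋃ = {a, e, f}
X∖A={d}, int(X∖A)=∅, hence cl(A)={a, b, e, d, f}
∂A: remove int from cl → {b, d}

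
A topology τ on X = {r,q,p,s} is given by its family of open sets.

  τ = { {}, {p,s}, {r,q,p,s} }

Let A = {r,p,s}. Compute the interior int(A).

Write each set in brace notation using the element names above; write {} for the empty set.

open subsets of A: {}, {p,s}; so int(A) = {p,s}

{p,s}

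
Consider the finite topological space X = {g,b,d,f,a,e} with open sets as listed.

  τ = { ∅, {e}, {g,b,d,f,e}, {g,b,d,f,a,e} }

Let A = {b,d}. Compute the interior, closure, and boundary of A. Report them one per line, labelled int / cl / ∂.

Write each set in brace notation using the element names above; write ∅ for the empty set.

interior: largest open inside A is ∅ (from ∅)
cl via duality: int({g,f,a,e}) = {e}, so X∖{e} = {g,b,d,f,a}
cl∖int = {g,b,d,f,a}

int(A) = ∅
cl(A)  = {g,b,d,f,a}
∂A     = {g,b,d,f,a}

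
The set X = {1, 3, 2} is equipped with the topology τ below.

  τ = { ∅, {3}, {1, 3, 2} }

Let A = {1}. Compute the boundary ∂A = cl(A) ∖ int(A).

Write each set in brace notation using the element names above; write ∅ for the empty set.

{1, 2}

open subsets of A: ∅; so int(A) = ∅
closure: X∖int(X∖A) = X∖{3} = {1, 2}
∂A = {1, 2} minus ∅ = {1, 2}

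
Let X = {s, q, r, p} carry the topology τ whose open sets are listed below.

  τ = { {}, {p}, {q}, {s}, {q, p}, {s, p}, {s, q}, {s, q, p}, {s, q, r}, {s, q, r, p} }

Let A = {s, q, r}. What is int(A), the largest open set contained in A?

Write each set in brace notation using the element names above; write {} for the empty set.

{s, q, r}

interior: largest open inside A is {s, q, r} (from {}, {q}, {s}, {s, q}, {s, q, r})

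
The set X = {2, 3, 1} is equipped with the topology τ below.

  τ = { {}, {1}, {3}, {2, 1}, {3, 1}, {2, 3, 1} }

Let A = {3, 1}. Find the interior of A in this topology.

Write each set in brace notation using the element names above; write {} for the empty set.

{3, 1}

opens ⊆ A: {}, {3}, {1}, {3, 1}; union → int = {3, 1}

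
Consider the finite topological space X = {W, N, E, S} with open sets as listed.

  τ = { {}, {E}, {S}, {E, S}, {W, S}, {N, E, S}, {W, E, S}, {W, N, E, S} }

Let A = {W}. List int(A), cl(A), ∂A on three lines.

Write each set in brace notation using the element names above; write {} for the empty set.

open subsets of A: {}; so int(A) = {}
closure: X∖int(X∖A) = X∖{N, E, S} = {W}
∂A = {W} minus {} = {W}

int(A) = {}
cl(A)  = {W}
∂A     = {W}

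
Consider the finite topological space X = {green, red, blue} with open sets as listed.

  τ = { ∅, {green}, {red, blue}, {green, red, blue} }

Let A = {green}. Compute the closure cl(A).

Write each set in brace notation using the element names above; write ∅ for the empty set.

{green}

closure: X∖int(X∖A) = X∖{red, blue} = {green}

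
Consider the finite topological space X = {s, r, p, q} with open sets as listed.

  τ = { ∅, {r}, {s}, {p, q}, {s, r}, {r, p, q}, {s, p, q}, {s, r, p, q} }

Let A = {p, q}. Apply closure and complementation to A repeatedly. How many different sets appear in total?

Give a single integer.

2

complement {s, r}; its interior {s, r}; cl(A) = X∖{s, r} = {p, q}
With k = closure, c = complement:
  1. A     = {p, q}
  2. cA    = {s, r}
k, c of each give nothing new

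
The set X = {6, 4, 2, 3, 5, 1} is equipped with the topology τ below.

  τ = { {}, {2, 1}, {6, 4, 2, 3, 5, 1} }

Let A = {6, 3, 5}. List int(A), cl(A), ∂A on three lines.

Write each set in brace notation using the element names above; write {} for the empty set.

U open, U⊆A: {}. int(A) = ⋃ = {}
X∖A={4, 2, 1}, int(X∖A)={2, 1}, hence cl(A)={6, 4, 3, 5}
∂A: remove int from cl → {6, 4, 3, 5}

int(A) = {}
cl(A)  = {6, 4, 3, 5}
∂A     = {6, 4, 3, 5}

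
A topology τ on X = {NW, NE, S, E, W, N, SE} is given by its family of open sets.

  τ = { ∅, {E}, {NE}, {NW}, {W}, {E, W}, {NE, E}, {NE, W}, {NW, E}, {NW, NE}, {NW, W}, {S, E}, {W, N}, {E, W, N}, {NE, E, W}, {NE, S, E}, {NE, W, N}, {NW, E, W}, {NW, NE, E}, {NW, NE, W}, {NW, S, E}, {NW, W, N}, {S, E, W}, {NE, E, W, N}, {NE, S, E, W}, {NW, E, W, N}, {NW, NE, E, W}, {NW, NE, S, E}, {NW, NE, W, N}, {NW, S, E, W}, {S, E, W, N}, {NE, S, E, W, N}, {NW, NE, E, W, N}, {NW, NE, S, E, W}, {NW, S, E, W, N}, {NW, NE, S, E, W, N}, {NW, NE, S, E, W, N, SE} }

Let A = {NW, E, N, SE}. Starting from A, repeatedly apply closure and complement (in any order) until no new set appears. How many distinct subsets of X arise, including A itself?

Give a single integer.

10

complement {NE, S, W}; its interior {NE, W}; cl(A) = X∖{NE, W} = {NW, S, E, N, SE}
With k = closure, c = complement:
  1. A     = {NW, E, N, SE}
  2. kA    = {NW, S, E, N, SE}
  3. cA    = {NE, S, W}
  4. ckA   = {NE, W}
  5. kcA   = {NE, S, W, N, SE}
  6. kckA  = {NE, W, N, SE}
  7. ckcA  = {NW, E}
  8. ckckA = {NW, S, E}
  9. kckcA = {NW, S, E, SE}
  10. ckckcA = {NE, W, N}
k, c of each give nothing new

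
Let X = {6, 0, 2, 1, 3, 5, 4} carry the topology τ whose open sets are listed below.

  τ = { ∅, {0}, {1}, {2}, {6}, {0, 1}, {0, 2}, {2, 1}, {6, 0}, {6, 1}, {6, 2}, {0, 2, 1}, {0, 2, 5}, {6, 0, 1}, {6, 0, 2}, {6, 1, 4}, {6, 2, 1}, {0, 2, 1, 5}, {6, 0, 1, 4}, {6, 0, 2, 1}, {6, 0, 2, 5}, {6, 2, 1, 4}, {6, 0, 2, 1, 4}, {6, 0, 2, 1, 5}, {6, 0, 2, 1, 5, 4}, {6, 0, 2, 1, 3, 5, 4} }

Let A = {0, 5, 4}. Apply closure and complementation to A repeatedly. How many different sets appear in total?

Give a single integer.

8

complement {6, 2, 1, 3}; its interior {6, 2, 1}; cl(A) = X∖{6, 2, 1} = {0, 3, 5, 4}
With k = closure, c = complement:
  1. A     = {0, 5, 4}
  2. kA    = {0, 3, 5, 4}
  3. cA    = {6, 2, 1, 3}
  4. ckA   = {6, 2, 1}
  5. kcA   = {6, 2, 1, 3, 5, 4}
  6. ckcA  = {0}
  7. kckcA = {0, 3, 5}
  8. ckckcA = {6, 2, 1, 4}
k, c of each give nothing new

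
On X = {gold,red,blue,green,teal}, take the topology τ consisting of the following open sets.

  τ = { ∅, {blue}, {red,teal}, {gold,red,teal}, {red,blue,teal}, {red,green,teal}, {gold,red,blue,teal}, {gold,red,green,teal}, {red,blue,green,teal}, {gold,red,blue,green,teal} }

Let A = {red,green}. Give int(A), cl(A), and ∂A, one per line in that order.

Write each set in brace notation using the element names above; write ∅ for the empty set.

int(A) = ∅
cl(A)  = {gold,red,green,teal}
∂A     = {gold,red,green,teal}

U open, U⊆A: ∅. int(A) = ⋃ = ∅
X∖A={gold,blue,teal}, int(X∖A)={blue}, hence cl(A)={gold,red,green,teal}
∂A: remove int from cl → {gold,red,green,teal}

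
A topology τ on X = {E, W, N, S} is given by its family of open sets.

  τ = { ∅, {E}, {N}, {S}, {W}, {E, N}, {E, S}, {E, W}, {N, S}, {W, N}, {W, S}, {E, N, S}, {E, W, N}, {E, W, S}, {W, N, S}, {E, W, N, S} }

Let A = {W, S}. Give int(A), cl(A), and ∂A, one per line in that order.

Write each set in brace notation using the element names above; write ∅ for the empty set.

int(A) = {W, S}
cl(A)  = {W, S}
∂A     = ∅

opens ⊆ A: ∅, {S}, {W}, {W, S}; union → int = {W, S}
complement {E, N}; its interior {E, N}; cl(A) = X∖{E, N} = {W, S}
boundary = {W, S} ∖ {W, S} = ∅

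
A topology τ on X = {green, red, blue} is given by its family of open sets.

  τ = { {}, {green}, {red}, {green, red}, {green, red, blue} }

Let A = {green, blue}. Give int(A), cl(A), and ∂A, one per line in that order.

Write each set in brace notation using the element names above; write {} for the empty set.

open subsets of A: {}, {green}; so int(A) = {green}
closure: X∖int(X∖A) = X∖{red} = {green, blue}
∂A = {green, blue} minus {green} = {blue}

int(A) = {green}
cl(A)  = {green, blue}
∂A     = {blue}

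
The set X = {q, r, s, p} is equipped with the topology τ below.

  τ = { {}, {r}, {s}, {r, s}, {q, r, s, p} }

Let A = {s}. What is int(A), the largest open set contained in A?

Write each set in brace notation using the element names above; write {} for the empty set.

opens ⊆ A: {}, {s}; union → int = {s}

{s}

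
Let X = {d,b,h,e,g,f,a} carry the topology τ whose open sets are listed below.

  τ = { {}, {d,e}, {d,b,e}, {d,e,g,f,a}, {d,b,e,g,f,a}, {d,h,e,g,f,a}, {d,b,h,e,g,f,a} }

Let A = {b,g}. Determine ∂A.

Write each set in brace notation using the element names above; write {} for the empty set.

{b,h,g,f,a}

U open, U⊆A: {}. int(A) = ⋃ = {}
X∖A={d,h,e,f,a}, int(X∖A)={d,e}, hence cl(A)={b,h,g,f,a}
∂A: remove int from cl → {b,h,g,f,a}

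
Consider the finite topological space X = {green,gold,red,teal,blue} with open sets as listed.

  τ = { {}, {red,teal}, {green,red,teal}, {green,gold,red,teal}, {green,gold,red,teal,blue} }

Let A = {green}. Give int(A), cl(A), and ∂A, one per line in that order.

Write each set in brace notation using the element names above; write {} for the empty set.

open subsets of A: {}; so int(A) = {}
closure: X∖int(X∖A) = X∖{red,teal} = {green,gold,blue}
∂A = {green,gold,blue} minus {} = {green,gold,blue}

int(A) = {}
cl(A)  = {green,gold,blue}
∂A     = {green,gold,blue}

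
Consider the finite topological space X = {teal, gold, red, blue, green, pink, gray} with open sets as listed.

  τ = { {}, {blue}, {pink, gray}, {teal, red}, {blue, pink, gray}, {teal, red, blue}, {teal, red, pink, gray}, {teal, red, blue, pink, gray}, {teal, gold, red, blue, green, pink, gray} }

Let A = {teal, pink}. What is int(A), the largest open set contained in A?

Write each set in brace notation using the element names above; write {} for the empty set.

interior: largest open inside A is {} (from {})

{}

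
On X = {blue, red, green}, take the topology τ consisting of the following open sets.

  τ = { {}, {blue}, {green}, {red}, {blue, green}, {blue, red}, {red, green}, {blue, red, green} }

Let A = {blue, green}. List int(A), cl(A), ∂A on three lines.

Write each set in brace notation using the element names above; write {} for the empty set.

opens ⊆ A: {}, {green}, {blue}, {blue, green}; union → int = {blue, green}
complement {red}; its interior {red}; cl(A) = X∖{red} = {blue, green}
boundary = {blue, green} ∖ {blue, green} = {}

int(A) = {blue, green}
cl(A)  = {blue, green}
∂A     = {}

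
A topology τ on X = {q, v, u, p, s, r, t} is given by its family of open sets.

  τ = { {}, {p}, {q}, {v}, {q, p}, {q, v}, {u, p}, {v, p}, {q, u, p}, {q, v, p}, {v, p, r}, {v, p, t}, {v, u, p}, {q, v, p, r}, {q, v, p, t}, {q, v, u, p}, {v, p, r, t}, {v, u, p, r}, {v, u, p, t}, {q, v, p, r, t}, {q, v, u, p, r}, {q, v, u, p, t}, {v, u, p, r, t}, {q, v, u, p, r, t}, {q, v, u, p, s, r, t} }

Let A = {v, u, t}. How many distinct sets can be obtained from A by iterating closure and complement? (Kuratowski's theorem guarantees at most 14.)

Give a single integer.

closure: X∖int(X∖A) = X∖{q, p} = {v, u, s, r, t}
Let k=closure and c=complement:
  1. A     = {v, u, t}
  2. kA    = {v, u, s, r, t}
  3. cA    = {q, p, s, r}
  4. ckA   = {q, p}
  5. kcA   = {q, u, p, s, r, t}
  6. ckcA  = {v}
  7. kckcA = {v, s, r, t}
  8. ckckcA = {q, u, p}
— saturated at 8

8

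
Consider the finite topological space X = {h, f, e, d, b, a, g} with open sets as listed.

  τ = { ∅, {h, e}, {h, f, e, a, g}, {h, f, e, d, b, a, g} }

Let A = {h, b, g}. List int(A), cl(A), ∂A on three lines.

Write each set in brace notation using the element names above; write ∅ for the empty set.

int(A) = ∅
cl(A)  = {h, f, e, d, b, a, g}
∂A     = {h, f, e, d, b, a, g}

open subsets of A: ∅; so int(A) = ∅
closure: X∖int(X∖A) = X∖∅ = {h, f, e, d, b, a, g}
∂A = {h, f, e, d, b, a, g} minus ∅ = {h, f, e, d, b, a, g}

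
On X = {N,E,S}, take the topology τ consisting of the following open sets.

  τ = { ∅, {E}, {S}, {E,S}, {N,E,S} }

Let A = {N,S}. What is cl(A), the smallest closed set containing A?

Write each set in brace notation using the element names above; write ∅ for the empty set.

{N,S}

cl via duality: int({E}) = {E}, so X∖{E} = {N,S}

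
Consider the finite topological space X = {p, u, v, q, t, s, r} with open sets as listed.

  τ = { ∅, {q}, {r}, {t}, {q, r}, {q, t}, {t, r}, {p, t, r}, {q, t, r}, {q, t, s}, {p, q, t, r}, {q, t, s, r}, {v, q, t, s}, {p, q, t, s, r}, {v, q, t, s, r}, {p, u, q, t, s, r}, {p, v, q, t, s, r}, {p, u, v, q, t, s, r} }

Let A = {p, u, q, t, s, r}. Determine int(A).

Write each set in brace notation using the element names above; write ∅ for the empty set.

opens ⊆ A: ∅, {t}, {q}, {r}, {q, r}, {q, t}, {t, r}, {q, t, r}, {p, t, r}, {q, t, s}, {p, q, t, r}, {q, t, s, r}, {p, q, t, s, r}, {p, u, q, t, s, r}; union → int = {p, u, q, t, s, r}

{p, u, q, t, s, r}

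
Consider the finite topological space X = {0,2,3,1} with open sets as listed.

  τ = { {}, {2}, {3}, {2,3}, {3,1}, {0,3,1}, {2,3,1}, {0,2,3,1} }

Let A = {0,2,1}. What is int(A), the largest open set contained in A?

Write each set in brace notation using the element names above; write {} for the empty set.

open subsets of A: {}, {2}; so int(A) = {2}

{2}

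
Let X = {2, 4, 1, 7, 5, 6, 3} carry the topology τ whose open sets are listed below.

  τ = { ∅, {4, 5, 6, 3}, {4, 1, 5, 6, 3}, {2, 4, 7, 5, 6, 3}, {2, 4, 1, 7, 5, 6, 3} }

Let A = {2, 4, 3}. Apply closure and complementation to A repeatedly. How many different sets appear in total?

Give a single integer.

4

X∖A={1, 7, 5, 6}, int(X∖A)=∅, hence cl(A)={2, 4, 1, 7, 5, 6, 3}
Orbit (k=closure, c=complement):
  1. A     = {2, 4, 3}
  2. kA    = {2, 4, 1, 7, 5, 6, 3}
  3. cA    = {1, 7, 5, 6}
  4. ckA   = ∅
(closed under both — stop)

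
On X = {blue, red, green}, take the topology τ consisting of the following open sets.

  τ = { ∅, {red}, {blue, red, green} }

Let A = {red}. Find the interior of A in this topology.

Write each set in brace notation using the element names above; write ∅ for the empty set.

U open, U⊆A: ∅, {red}. int(A) = ⋃ = {red}

{red}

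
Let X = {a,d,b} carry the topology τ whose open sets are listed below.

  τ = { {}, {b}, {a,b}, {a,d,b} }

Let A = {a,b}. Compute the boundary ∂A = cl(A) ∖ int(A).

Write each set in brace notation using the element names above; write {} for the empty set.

open subsets of A: {}, {b}, {a,b}; so int(A) = {a,b}
closure: X∖int(X∖A) = X∖{} = {a,d,b}
∂A = {a,d,b} minus {a,b} = {d}

{d}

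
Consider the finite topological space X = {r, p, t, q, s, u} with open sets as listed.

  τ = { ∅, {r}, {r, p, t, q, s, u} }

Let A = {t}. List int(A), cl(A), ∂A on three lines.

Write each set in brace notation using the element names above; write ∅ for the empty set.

int(A) = ∅
cl(A)  = {p, t, q, s, u}
∂A     = {p, t, q, s, u}

interior: largest open inside A is ∅ (from ∅)
cl via duality: int({r, p, q, s, u}) = {r}, so X∖{r} = {p, t, q, s, u}
cl∖int = {p, t, q, s, u}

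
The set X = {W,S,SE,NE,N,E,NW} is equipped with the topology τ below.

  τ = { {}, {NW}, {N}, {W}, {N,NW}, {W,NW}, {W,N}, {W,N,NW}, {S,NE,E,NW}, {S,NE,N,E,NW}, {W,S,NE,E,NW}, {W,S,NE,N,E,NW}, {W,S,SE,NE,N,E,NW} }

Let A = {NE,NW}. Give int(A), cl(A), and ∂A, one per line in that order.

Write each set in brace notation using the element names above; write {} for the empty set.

opens ⊆ A: {}, {NW}; union → int = {NW}
complement {W,S,SE,N,E}; its interior {W,N}; cl(A) = X∖{W,N} = {S,SE,NE,E,NW}
boundary = {S,SE,NE,E,NW} ∖ {NW} = {S,SE,NE,E}

int(A) = {NW}
cl(A)  = {S,SE,NE,E,NW}
∂A     = {S,SE,NE,E}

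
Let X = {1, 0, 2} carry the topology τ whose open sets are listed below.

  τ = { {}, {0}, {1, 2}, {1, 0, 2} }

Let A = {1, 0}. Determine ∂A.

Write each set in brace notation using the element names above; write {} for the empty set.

interior: largest open inside A is {0} (from {}, {0})
cl via duality: int({2}) = {}, so X∖{} = {1, 0, 2}
cl∖int = {1, 2}

{1, 2}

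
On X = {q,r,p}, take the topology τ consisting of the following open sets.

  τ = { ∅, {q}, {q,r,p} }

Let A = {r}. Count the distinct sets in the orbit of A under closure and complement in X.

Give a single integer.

closure: X∖int(X∖A) = X∖{q} = {r,p}
Let k=closure and c=complement:
  1. A     = {r}
  2. kA    = {r,p}
  3. cA    = {q,p}
  4. ckA   = {q}
  5. kcA   = {q,r,p}
  6. ckcA  = ∅
— saturated at 6

6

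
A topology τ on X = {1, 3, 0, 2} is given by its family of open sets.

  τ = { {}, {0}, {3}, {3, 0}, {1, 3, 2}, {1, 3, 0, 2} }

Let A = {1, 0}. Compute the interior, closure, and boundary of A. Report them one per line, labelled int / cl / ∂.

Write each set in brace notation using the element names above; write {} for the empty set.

int(A) = {0}
cl(A)  = {1, 0, 2}
∂A     = {1, 2}

interior: largest open inside A is {0} (from {}, {0})
cl via duality: int({3, 2}) = {3}, so X∖{3} = {1, 0, 2}
cl∖int = {1, 2}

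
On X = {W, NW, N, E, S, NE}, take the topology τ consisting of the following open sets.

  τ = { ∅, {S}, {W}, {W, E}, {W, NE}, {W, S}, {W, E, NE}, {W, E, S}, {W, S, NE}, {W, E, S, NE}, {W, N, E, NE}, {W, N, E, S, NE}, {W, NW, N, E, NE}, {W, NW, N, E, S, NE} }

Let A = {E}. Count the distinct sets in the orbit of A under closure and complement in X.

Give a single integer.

6

closure: X∖int(X∖A) = X∖{W, S, NE} = {NW, N, E}
Let k=closure and c=complement:
  1. A     = {E}
  2. kA    = {NW, N, E}
  3. cA    = {W, NW, N, S, NE}
  4. ckA   = {W, S, NE}
  5. kcA   = {W, NW, N, E, S, NE}
  6. ckcA  = ∅
— saturated at 6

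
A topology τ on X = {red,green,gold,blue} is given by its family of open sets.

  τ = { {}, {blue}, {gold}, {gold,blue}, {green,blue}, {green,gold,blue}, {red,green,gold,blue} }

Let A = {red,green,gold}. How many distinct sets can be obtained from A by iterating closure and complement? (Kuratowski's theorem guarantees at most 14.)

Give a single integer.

cl via duality: int({blue}) = {blue}, so X∖{blue} = {red,green,gold}
Write k for closure, c for complement:
  1. A     = {red,green,gold}
  2. cA    = {blue}
  3. kcA   = {red,green,blue}
  4. ckcA  = {gold}
  5. kckcA = {red,gold}
  6. ckckcA = {green,blue}
applying k or c yields no new set

6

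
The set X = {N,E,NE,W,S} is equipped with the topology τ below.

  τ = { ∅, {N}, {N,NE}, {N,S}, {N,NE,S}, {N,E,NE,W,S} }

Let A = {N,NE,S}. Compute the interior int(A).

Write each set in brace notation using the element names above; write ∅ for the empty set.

open subsets of A: ∅, {N}, {N,NE}, {N,S}, {N,NE,S}; so int(A) = {N,NE,S}

{N,NE,S}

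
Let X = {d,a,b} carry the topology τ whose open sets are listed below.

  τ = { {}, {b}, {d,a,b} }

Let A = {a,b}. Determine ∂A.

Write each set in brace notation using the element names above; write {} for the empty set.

{d,a}

open subsets of A: {}, {b}; so int(A) = {b}
closure: X∖int(X∖A) = X∖{} = {d,a,b}
∂A = {d,a,b} minus {b} = {d,a}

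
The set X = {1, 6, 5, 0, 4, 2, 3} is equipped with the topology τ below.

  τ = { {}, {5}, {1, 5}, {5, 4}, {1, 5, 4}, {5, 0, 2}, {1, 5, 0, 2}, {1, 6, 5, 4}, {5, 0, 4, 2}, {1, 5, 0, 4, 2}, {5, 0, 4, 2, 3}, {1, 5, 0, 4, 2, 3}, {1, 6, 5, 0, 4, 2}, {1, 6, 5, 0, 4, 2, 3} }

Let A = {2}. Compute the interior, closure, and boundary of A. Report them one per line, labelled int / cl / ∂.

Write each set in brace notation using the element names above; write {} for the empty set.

int(A) = {}
cl(A)  = {0, 2, 3}
∂A     = {0, 2, 3}

open subsets of A: {}; so int(A) = {}
closure: X∖int(X∖A) = X∖{1, 6, 5, 4} = {0, 2, 3}
∂A = {0, 2, 3} minus {} = {0, 2, 3}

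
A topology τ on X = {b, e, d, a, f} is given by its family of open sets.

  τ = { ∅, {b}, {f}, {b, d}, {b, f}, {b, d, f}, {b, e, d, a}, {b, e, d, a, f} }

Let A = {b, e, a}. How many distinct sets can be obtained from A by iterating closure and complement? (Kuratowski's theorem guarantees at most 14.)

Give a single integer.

X∖A={d, f}, int(X∖A)={f}, hence cl(A)={b, e, d, a}
Orbit (k=closure, c=complement):
  1. A     = {b, e, a}
  2. kA    = {b, e, d, a}
  3. cA    = {d, f}
  4. ckA   = {f}
  5. kcA   = {e, d, a, f}
  6. ckcA  = {b}
(closed under both — stop)

6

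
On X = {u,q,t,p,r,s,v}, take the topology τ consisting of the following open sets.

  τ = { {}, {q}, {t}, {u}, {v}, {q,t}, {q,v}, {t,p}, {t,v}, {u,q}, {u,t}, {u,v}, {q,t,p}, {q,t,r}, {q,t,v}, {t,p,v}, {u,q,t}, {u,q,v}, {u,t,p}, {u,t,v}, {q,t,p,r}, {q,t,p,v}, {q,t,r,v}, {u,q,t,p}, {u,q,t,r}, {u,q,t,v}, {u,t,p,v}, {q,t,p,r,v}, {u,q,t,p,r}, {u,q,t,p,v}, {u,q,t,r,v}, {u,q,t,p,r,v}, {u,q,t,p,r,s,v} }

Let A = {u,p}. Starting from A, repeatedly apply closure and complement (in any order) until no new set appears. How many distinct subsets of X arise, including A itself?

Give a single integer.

8

closure: X∖int(X∖A) = X∖{q,t,r,v} = {u,p,s}
Let k=closure and c=complement:
  1. A     = {u,p}
  2. kA    = {u,p,s}
  3. cA    = {q,t,r,s,v}
  4. ckA   = {q,t,r,v}
  5. kcA   = {q,t,p,r,s,v}
  6. ckcA  = {u}
  7. kckcA = {u,s}
  8. ckckcA = {q,t,p,r,v}
— saturated at 8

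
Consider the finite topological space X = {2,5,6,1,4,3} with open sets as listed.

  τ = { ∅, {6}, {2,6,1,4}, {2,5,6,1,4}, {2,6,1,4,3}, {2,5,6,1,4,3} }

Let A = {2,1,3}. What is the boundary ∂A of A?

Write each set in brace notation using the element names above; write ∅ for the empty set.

{2,5,1,4,3}

open subsets of A: ∅; so int(A) = ∅
closure: X∖int(X∖A) = X∖{6} = {2,5,1,4,3}
∂A = {2,5,1,4,3} minus ∅ = {2,5,1,4,3}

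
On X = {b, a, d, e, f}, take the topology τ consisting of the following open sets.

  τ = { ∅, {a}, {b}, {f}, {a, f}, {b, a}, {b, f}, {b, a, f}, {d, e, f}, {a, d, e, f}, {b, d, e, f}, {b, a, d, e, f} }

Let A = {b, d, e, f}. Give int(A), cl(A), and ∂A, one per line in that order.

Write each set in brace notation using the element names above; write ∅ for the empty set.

U open, U⊆A: ∅, {f}, {b}, {b, f}, {d, e, f}, {b, d, e, f}. int(A) = ⋃ = {b, d, e, f}
X∖A={a}, int(X∖A)={a}, hence cl(A)={b, d, e, f}
∂A: remove int from cl → ∅

int(A) = {b, d, e, f}
cl(A)  = {b, d, e, f}
∂A     = ∅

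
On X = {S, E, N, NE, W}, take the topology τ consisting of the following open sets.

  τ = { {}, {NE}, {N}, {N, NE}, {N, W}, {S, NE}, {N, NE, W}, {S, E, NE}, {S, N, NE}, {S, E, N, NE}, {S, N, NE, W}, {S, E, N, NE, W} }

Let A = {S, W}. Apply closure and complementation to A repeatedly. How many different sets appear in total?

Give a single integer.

6

X∖A={E, N, NE}, int(X∖A)={N, NE}, hence cl(A)={S, E, W}
Orbit (k=closure, c=complement):
  1. A     = {S, W}
  2. kA    = {S, E, W}
  3. cA    = {E, N, NE}
  4. ckA   = {N, NE}
  5. kcA   = {S, E, N, NE, W}
  6. ckcA  = {}
(closed under both — stop)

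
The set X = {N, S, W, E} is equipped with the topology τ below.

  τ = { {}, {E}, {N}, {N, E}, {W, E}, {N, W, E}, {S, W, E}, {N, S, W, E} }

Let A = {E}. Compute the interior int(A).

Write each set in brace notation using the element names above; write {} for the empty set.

{E}

interior: largest open inside A is {E} (from {}, {E})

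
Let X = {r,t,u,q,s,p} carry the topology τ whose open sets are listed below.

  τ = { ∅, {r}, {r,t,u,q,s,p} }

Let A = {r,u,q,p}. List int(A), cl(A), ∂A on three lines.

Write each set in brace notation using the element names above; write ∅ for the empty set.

int(A) = {r}
cl(A)  = {r,t,u,q,s,p}
∂A     = {t,u,q,s,p}

open subsets of A: ∅, {r}; so int(A) = {r}
closure: X∖int(X∖A) = X∖∅ = {r,t,u,q,s,p}
∂A = {r,t,u,q,s,p} minus {r} = {t,u,q,s,p}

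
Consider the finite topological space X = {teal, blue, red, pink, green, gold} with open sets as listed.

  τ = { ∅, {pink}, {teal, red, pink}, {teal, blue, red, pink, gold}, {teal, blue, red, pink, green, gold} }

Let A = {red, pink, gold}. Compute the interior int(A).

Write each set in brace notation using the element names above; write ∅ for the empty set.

open subsets of A: ∅, {pink}; so int(A) = {pink}

{pink}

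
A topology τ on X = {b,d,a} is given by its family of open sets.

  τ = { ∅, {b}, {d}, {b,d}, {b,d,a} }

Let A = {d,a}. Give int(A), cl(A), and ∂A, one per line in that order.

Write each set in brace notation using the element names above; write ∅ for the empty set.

int(A) = {d}
cl(A)  = {d,a}
∂A     = {a}

opens ⊆ A: ∅, {d}; union → int = {d}
complement {b}; its interior {b}; cl(A) = X∖{b} = {d,a}
boundary = {d,a} ∖ {d} = {a}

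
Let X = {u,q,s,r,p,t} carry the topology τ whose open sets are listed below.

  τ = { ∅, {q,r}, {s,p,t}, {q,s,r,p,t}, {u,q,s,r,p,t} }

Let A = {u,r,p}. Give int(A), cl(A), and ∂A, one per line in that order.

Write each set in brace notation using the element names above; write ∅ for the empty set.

U open, U⊆A: ∅. int(A) = ⋃ = ∅
X∖A={q,s,t}, int(X∖A)=∅, hence cl(A)={u,q,s,r,p,t}
∂A: remove int from cl → {u,q,s,r,p,t}

int(A) = ∅
cl(A)  = {u,q,s,r,p,t}
∂A     = {u,q,s,r,p,t}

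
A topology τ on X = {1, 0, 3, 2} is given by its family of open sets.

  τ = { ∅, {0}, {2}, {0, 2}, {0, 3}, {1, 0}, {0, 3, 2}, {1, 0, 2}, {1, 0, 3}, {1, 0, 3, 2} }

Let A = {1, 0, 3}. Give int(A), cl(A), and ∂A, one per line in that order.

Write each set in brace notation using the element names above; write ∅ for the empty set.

interior: largest open inside A is {1, 0, 3} (from ∅, {0}, {0, 3}, {1, 0}, {1, 0, 3})
cl via duality: int({2}) = {2}, so X∖{2} = {1, 0, 3}
cl∖int = ∅

int(A) = {1, 0, 3}
cl(A)  = {1, 0, 3}
∂A     = ∅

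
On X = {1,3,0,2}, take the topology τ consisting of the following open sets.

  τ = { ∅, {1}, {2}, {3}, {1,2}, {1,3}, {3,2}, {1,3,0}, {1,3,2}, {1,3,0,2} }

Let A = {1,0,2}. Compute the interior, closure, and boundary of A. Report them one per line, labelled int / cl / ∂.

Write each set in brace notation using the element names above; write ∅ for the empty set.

int(A) = {1,2}
cl(A)  = {1,0,2}
∂A     = {0}

interior: largest open inside A is {1,2} (from ∅, {2}, {1}, {1,2})
cl via duality: int({3}) = {3}, so X∖{3} = {1,0,2}
cl∖int = {0}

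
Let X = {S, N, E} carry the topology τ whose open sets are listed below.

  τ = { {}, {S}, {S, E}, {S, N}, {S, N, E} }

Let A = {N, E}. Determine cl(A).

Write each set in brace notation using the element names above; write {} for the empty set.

{N, E}

complement {S}; its interior {S}; cl(A) = X∖{S} = {N, E}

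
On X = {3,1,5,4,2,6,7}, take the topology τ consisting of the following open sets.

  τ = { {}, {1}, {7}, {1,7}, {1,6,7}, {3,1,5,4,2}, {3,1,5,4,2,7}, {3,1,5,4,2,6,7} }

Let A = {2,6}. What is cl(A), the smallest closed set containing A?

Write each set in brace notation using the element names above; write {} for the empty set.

{3,5,4,2,6}

X∖A={3,1,5,4,7}, int(X∖A)={1,7}, hence cl(A)={3,5,4,2,6}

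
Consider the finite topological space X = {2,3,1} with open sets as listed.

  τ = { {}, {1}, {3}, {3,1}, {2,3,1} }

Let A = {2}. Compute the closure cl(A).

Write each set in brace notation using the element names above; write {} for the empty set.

{2}

X∖A={3,1}, int(X∖A)={3,1}, hence cl(A)={2}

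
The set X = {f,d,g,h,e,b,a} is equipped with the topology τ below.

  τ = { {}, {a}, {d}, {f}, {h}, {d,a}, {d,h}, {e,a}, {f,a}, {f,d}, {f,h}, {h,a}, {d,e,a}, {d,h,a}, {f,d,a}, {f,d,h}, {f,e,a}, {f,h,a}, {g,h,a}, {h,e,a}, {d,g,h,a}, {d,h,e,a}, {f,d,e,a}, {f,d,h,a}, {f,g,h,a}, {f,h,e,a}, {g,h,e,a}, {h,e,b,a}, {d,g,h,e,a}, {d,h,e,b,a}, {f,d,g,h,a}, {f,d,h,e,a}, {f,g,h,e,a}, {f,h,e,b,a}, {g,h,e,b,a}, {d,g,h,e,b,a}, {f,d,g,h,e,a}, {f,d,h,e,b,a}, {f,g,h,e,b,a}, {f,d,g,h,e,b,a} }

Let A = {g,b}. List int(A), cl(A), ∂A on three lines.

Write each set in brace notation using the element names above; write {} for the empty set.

interior: largest open inside A is {} (from {})
cl via duality: int({f,d,h,e,a}) = {f,d,h,e,a}, so X∖{f,d,h,e,a} = {g,b}
cl∖int = {g,b}

int(A) = {}
cl(A)  = {g,b}
∂A     = {g,b}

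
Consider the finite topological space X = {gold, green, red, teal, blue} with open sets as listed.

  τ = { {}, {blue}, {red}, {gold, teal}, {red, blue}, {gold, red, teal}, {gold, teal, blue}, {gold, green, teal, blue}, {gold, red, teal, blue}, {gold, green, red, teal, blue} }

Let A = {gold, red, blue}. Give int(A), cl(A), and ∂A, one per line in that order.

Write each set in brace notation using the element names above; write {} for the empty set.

int(A) = {red, blue}
cl(A)  = {gold, green, red, teal, blue}
∂A     = {gold, green, teal}

U open, U⊆A: {}, {red}, {blue}, {red, blue}. int(A) = ⋃ = {red, blue}
X∖A={green, teal}, int(X∖A)={}, hence cl(A)={gold, green, red, teal, blue}
∂A: remove int from cl → {gold, green, teal}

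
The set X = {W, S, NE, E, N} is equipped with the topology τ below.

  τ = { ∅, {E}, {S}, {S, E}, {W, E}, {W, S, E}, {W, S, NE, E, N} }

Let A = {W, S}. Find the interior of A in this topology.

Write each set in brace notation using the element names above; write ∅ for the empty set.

{S}

opens ⊆ A: ∅, {S}; union → int = {S}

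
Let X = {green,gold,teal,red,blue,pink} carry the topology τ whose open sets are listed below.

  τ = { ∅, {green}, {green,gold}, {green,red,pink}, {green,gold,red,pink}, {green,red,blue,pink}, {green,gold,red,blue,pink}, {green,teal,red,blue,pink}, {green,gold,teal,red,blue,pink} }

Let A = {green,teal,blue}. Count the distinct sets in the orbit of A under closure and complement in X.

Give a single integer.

6

X∖A={gold,red,pink}, int(X∖A)=∅, hence cl(A)={green,gold,teal,red,blue,pink}
Orbit (k=closure, c=complement):
  1. A     = {green,teal,blue}
  2. kA    = {green,gold,teal,red,blue,pink}
  3. cA    = {gold,red,pink}
  4. ckA   = ∅
  5. kcA   = {gold,teal,red,blue,pink}
  6. ckcA  = {green}
(closed under both — stop)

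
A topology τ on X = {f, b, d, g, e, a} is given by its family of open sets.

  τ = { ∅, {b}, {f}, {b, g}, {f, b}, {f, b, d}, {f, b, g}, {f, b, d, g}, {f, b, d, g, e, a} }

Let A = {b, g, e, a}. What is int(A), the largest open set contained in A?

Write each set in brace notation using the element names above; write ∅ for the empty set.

opens ⊆ A: ∅, {b}, {b, g}; union → int = {b, g}

{b, g}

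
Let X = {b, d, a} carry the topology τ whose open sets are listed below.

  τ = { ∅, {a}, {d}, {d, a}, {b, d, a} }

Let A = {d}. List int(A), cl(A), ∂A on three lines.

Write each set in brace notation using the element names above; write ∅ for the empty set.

interior: largest open inside A is {d} (from ∅, {d})
cl via duality: int({b, a}) = {a}, so X∖{a} = {b, d}
cl∖int = {b}

int(A) = {d}
cl(A)  = {b, d}
∂A     = {b}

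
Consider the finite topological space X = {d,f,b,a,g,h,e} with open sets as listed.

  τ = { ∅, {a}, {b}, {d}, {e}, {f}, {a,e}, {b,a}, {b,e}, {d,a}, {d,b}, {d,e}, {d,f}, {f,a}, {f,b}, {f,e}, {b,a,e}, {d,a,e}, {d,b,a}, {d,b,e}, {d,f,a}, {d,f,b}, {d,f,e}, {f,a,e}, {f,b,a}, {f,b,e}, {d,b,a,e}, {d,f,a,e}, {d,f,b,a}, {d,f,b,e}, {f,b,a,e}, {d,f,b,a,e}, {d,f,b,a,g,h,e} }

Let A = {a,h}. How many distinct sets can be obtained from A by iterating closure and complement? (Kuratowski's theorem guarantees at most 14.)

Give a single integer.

X∖A={d,f,b,g,e}, int(X∖A)={d,f,b,e}, hence cl(A)={a,g,h}
Orbit (k=closure, c=complement):
  1. A     = {a,h}
  2. kA    = {a,g,h}
  3. cA    = {d,f,b,g,e}
  4. ckA   = {d,f,b,e}
  5. kcA   = {d,f,b,g,h,e}
  6. ckcA  = {a}
(closed under both — stop)

6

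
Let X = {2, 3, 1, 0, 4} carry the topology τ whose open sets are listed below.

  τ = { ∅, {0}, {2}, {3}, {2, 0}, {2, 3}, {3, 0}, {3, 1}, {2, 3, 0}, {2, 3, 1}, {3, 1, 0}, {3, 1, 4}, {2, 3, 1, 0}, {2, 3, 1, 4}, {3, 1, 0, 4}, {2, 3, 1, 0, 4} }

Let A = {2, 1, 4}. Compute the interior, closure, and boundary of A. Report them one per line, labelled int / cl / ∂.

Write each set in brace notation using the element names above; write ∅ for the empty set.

opens ⊆ A: ∅, {2}; union → int = {2}
complement {3, 0}; its interior {3, 0}; cl(A) = X∖{3, 0} = {2, 1, 4}
boundary = {2, 1, 4} ∖ {2} = {1, 4}

int(A) = {2}
cl(A)  = {2, 1, 4}
∂A     = {1, 4}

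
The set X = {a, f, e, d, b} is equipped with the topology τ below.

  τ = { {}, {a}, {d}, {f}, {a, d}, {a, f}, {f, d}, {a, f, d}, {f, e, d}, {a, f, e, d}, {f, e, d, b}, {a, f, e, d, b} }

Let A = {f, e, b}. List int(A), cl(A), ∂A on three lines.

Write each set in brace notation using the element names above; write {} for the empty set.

int(A) = {f}
cl(A)  = {f, e, b}
∂A     = {e, b}

opens ⊆ A: {}, {f}; union → int = {f}
complement {a, d}; its interior {a, d}; cl(A) = X∖{a, d} = {f, e, b}
boundary = {f, e, b} ∖ {f} = {e, b}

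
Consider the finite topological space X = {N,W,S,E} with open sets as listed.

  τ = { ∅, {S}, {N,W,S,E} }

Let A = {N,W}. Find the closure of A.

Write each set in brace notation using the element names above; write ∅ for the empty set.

{N,W,E}

closure: X∖int(X∖A) = X∖{S} = {N,W,E}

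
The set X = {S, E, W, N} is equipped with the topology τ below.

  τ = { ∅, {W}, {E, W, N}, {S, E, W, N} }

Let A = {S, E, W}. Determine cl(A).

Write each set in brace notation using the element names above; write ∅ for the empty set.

X∖A={N}, int(X∖A)=∅, hence cl(A)={S, E, W, N}

{S, E, W, N}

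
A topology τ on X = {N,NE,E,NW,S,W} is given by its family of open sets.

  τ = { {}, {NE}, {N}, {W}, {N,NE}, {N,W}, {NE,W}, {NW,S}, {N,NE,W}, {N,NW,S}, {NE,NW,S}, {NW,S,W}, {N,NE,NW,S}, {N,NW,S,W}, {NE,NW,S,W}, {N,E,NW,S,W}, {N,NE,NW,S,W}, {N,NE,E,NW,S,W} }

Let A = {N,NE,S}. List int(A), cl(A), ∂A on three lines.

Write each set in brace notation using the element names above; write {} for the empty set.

int(A) = {N,NE}
cl(A)  = {N,NE,E,NW,S}
∂A     = {E,NW,S}

open subsets of A: {}, {N}, {NE}, {N,NE}; so int(A) = {N,NE}
closure: X∖int(X∖A) = X∖{W} = {N,NE,E,NW,S}
∂A = {N,NE,E,NW,S} minus {N,NE} = {E,NW,S}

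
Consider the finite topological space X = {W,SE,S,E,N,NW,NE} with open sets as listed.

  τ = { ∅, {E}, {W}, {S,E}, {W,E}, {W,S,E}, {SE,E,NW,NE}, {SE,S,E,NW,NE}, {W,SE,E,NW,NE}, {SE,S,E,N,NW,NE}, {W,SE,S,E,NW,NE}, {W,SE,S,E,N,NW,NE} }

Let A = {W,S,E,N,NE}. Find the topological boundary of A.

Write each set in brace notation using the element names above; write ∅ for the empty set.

{SE,N,NW,NE}

U open, U⊆A: ∅, {E}, {W}, {W,E}, {S,E}, {W,S,E}. int(A) = ⋃ = {W,S,E}
X∖A={SE,NW}, int(X∖A)=∅, hence cl(A)={W,SE,S,E,N,NW,NE}
∂A: remove int from cl → {SE,N,NW,NE}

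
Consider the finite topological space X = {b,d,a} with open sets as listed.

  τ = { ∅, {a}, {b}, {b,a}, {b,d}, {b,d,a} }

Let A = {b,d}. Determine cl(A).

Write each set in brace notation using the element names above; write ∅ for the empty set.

X∖A={a}, int(X∖A)={a}, hence cl(A)={b,d}

{b,d}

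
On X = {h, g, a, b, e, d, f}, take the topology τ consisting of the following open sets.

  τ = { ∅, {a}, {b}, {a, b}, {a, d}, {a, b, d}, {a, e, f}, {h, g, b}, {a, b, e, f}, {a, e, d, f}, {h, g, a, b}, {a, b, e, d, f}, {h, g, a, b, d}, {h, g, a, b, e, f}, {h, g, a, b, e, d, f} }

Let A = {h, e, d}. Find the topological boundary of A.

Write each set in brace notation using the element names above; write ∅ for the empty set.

{h, g, e, d, f}

U open, U⊆A: ∅. int(A) = ⋃ = ∅
X∖A={g, a, b, f}, int(X∖A)={a, b}, hence cl(A)={h, g, e, d, f}
∂A: remove int from cl → {h, g, e, d, f}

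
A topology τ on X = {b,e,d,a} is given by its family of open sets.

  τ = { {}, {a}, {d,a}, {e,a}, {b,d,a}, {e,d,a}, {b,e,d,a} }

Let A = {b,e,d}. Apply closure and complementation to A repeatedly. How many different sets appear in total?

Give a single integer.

4

complement {a}; its interior {a}; cl(A) = X∖{a} = {b,e,d}
With k = closure, c = complement:
  1. A     = {b,e,d}
  2. cA    = {a}
  3. kcA   = {b,e,d,a}
  4. ckcA  = {}
k, c of each give nothing new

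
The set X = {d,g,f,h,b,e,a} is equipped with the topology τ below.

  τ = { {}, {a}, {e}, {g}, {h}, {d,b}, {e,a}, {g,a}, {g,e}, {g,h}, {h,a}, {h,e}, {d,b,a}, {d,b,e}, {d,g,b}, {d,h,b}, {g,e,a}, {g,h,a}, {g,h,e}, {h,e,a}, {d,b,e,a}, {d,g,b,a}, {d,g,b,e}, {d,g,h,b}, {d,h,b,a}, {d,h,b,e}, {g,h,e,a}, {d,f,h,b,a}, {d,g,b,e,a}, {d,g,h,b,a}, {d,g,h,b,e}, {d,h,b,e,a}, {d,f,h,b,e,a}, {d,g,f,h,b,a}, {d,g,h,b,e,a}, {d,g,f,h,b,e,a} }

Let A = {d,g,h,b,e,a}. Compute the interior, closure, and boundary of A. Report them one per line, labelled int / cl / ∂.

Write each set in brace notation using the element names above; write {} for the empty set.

U open, U⊆A: {}, {h}, {e}, {a}, {g}, {h,a}, {h,e}, {d,b}, {e,a}, {g,a}, {g,h}, {g,e}, {g,h,e}, {g,h,a}, {g,e,a}, {d,g,b}, {d,b,a}, {h,e,a}, {d,h,b}, {d,b,e}, {d,g,h,b}, {d,h,b,e}, {d,h,b,a}, {d,g,b,e}, {d,g,b,a}, {d,b,e,a}, {g,h,e,a}, {d,h,b,e,a}, {d,g,h,b,a}, {d,g,b,e,a}, {d,g,h,b,e}, {d,g,h,b,e,a}. int(A) = ⋃ = {d,g,h,b,e,a}
X∖A={f}, int(X∖A)={}, hence cl(A)={d,g,f,h,b,e,a}
∂A: remove int from cl → {f}

int(A) = {d,g,h,b,e,a}
cl(A)  = {d,g,f,h,b,e,a}
∂A     = {f}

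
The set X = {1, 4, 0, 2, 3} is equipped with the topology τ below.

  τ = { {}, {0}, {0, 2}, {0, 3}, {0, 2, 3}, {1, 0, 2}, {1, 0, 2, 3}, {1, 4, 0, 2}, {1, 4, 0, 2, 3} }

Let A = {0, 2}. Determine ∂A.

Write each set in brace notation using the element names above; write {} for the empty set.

{1, 4, 3}

opens ⊆ A: {}, {0}, {0, 2}; union → int = {0, 2}
complement {1, 4, 3}; its interior {}; cl(A) = X∖{} = {1, 4, 0, 2, 3}
boundary = {1, 4, 0, 2, 3} ∖ {0, 2} = {1, 4, 3}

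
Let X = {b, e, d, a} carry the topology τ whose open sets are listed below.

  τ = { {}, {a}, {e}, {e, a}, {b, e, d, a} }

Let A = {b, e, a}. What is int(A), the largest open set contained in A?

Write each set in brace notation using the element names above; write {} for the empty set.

interior: largest open inside A is {e, a} (from {}, {e}, {a}, {e, a})

{e, a}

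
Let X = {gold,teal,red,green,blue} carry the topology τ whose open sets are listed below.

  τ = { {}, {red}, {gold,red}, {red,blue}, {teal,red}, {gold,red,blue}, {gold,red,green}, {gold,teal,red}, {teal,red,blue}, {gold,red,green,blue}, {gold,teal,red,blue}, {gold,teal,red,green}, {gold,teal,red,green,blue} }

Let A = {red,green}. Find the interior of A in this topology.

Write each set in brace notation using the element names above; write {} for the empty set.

opens ⊆ A: {}, {red}; union → int = {red}

{red}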